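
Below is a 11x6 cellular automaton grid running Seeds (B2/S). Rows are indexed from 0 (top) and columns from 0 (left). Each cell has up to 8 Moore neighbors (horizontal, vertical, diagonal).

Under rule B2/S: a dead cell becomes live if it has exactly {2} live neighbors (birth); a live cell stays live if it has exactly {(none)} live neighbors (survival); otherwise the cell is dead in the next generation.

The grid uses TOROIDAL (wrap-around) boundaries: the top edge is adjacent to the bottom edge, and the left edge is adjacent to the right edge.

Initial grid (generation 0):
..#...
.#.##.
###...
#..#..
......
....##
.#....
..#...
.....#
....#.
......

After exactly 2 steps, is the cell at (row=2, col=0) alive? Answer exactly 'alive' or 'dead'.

Answer: alive

Derivation:
Simulating step by step:
Generation 0 (given above): 15 live cells
Generation 1: 18 live cells
.#..#.
.....#
......
.....#
#..#..
#.....
#.####
##....
...##.
.....#
...#..
Generation 2: 19 live cells
#.##.#
#...#.
#...##
#...#.
.#..#.
......
......
......
.##...
..#...
#.#..#

Cell (2,0) at generation 2: 1 -> alive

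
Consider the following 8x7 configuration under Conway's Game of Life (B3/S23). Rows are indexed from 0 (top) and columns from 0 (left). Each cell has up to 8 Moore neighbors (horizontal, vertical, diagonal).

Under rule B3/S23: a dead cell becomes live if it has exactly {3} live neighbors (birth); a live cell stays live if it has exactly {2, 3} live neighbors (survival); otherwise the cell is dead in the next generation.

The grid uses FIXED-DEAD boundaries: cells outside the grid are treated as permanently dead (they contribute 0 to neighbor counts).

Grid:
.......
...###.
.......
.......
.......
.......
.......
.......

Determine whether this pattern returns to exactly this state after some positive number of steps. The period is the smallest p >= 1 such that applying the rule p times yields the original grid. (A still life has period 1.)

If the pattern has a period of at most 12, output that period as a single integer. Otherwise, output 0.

Answer: 2

Derivation:
Simulating and comparing each generation to the original:
Gen 0 (original, given above): 3 live cells
Gen 1: 3 live cells, differs from original
Gen 2: 3 live cells, MATCHES original -> period = 2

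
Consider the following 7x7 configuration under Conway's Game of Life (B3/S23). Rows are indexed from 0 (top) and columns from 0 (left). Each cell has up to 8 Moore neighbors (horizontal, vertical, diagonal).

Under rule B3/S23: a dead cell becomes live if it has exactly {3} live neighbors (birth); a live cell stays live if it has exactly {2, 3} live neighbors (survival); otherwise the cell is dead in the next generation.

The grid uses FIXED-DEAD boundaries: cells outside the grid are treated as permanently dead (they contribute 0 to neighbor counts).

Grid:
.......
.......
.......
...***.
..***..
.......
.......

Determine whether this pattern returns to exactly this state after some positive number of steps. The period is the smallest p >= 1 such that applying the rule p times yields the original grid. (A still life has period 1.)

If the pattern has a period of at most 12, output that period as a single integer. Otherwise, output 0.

Answer: 2

Derivation:
Simulating and comparing each generation to the original:
Gen 0 (original, given above): 6 live cells
Gen 1: 6 live cells, differs from original
Gen 2: 6 live cells, MATCHES original -> period = 2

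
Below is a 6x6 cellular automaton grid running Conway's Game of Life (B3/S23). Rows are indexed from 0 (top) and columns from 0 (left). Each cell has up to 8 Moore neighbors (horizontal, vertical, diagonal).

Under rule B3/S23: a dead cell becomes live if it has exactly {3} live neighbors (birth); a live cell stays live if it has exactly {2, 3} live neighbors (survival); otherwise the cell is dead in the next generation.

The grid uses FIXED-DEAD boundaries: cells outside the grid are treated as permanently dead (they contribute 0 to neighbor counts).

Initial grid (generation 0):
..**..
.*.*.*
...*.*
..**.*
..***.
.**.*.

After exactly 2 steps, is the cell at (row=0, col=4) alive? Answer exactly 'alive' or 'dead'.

Simulating step by step:
Generation 0 (given above): 16 live cells
Generation 1: 11 live cells
..***.
...*..
...*.*
.....*
.....*
.**.*.
Generation 2: 6 live cells
..***.
......
......
.....*
....**
......

Cell (0,4) at generation 2: 1 -> alive

Answer: alive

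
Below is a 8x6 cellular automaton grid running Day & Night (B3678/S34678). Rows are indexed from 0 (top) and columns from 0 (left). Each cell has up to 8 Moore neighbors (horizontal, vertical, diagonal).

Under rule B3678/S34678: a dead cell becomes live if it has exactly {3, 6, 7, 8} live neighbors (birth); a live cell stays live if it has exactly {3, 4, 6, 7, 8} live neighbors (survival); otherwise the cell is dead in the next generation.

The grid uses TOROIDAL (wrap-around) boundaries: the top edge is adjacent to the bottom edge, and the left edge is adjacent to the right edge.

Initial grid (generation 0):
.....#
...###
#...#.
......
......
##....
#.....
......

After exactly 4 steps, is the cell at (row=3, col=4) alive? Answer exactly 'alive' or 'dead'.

Answer: alive

Derivation:
Simulating step by step:
Generation 0 (given above): 9 live cells
Generation 1: 6 live cells
......
#...##
...##.
......
......
......
.#....
......
Generation 2: 5 live cells
.....#
...###
....#.
......
......
......
......
......
Generation 3: 5 live cells
......
....##
...###
......
......
......
......
......
Generation 4: 6 live cells
......
...###
....##
....#.
......
......
......
......

Cell (3,4) at generation 4: 1 -> alive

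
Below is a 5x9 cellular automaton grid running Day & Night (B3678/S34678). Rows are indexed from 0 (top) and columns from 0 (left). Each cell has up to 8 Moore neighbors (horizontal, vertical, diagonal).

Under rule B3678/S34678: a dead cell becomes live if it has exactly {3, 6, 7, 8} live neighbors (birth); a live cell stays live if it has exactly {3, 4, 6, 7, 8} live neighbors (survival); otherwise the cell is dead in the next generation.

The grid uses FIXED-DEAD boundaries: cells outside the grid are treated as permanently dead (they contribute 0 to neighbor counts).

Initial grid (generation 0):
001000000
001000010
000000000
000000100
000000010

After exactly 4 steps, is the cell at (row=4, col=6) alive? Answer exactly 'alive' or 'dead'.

Answer: dead

Derivation:
Simulating step by step:
Generation 0 (given above): 5 live cells
Generation 1: 0 live cells
000000000
000000000
000000000
000000000
000000000
Generation 2: 0 live cells
000000000
000000000
000000000
000000000
000000000
Generation 3: 0 live cells
000000000
000000000
000000000
000000000
000000000
Generation 4: 0 live cells
000000000
000000000
000000000
000000000
000000000

Cell (4,6) at generation 4: 0 -> dead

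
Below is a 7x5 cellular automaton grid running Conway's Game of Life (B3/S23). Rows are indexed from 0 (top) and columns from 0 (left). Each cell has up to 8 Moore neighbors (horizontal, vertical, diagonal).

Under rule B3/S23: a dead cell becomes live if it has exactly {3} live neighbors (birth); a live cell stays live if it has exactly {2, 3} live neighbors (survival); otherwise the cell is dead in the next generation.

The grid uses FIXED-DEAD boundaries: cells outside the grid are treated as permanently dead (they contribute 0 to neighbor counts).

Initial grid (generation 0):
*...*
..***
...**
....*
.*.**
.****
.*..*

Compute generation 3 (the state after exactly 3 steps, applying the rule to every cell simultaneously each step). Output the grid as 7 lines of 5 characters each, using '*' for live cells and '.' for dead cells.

Answer: .....
...*.
.*.*.
.....
...*.
.....
*.*..

Derivation:
Simulating step by step:
Generation 0 (given above): 17 live cells
Generation 1: 9 live cells
....*
..*..
..*..
..*..
.*...
**...
.*..*
Generation 2: 14 live cells
.....
...*.
.***.
.**..
***..
***..
**...
Generation 3: 6 live cells
(generation 3 grid is the final answer)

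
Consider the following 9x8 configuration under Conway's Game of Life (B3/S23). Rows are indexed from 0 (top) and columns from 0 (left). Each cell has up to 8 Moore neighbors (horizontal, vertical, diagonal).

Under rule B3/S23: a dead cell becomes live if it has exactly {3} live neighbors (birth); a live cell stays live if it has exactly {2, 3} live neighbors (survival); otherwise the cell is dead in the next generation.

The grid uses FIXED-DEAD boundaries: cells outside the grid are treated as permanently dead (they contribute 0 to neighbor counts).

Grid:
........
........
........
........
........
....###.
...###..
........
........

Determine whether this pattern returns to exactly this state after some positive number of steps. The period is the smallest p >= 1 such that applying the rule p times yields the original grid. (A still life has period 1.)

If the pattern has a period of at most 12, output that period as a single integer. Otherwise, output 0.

Answer: 2

Derivation:
Simulating and comparing each generation to the original:
Gen 0 (original, given above): 6 live cells
Gen 1: 6 live cells, differs from original
Gen 2: 6 live cells, MATCHES original -> period = 2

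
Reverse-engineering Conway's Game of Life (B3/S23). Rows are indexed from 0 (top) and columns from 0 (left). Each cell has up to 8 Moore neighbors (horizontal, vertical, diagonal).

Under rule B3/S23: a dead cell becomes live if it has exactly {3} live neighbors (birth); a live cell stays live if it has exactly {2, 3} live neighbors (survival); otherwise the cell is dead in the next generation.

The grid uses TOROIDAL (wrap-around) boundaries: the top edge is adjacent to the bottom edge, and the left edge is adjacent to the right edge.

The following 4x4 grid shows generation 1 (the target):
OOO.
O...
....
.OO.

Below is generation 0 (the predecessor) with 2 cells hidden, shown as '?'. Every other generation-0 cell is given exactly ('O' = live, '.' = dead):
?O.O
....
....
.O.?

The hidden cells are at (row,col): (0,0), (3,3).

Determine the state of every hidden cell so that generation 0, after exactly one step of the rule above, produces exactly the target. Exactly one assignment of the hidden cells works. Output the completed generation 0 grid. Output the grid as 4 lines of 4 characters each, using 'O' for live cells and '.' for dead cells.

Answer: OO.O
....
....
.O..

Derivation:
Hidden generation-0 cells (in order): (0,0), (3,3).
A hidden cell only influences target cells in its own 3x3 neighborhood. Try each of the 2^2 = 4 assignments, step the completed generation 0 forward once under B3/S23, and compare with the target:
  (0,0)=. (3,3)=. -> step gives (0,1)='.' but target has 'O' -> reject
  (0,0)=. (3,3)=O -> step gives (0,0)='.' but target has 'O' -> reject
  (0,0)=O (3,3)=. -> step reproduces the target at every cell -> ACCEPT
  (0,0)=O (3,3)=O -> step gives (0,0)='.' but target has 'O' -> reject
Unique solution: (0,0)=live, (3,3)=dead.
Check: live-neighbor counts of every cell in the completed generation 0:
3231
3222
1110
4232
Applying B3/S23 to generation 0 with these counts gives:
OOO.
O...
....
.OO.
which matches the target exactly.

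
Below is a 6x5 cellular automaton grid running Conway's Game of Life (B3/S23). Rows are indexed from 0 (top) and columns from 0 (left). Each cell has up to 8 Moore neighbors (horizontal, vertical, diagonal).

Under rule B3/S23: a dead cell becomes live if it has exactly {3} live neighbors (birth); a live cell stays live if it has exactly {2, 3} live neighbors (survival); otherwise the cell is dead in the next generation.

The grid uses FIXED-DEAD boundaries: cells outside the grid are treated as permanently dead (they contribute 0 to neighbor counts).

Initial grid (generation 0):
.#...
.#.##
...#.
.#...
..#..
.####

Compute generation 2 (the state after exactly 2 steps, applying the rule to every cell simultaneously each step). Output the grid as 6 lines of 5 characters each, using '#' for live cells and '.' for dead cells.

Simulating step by step:
Generation 0 (given above): 11 live cells
Generation 1: 9 live cells
..#..
...##
...##
..#..
.....
.###.
Generation 2: 9 live cells
(generation 2 grid is the final answer)

Answer: ...#.
..#.#
..#.#
...#.
.#.#.
..#..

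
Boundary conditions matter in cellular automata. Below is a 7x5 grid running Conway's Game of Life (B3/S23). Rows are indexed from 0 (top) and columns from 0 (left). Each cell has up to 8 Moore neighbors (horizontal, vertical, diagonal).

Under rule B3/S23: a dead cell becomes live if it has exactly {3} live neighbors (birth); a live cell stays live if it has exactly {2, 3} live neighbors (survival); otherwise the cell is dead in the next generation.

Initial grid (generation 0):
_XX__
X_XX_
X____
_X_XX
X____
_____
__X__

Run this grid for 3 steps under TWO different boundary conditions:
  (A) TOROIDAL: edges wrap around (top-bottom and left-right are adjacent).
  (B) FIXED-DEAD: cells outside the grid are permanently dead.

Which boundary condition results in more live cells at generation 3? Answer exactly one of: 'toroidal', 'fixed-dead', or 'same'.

Under TOROIDAL boundary, generation 3:
_X_X_
_XXX_
__X__
_X_XX
____X
XX__X
_X__X
Population = 15

Under FIXED-DEAD boundary, generation 3:
_____
X___X
X_XX_
XXX__
_____
_____
_____
Population = 8

Comparison: toroidal=15, fixed-dead=8 -> toroidal

Answer: toroidal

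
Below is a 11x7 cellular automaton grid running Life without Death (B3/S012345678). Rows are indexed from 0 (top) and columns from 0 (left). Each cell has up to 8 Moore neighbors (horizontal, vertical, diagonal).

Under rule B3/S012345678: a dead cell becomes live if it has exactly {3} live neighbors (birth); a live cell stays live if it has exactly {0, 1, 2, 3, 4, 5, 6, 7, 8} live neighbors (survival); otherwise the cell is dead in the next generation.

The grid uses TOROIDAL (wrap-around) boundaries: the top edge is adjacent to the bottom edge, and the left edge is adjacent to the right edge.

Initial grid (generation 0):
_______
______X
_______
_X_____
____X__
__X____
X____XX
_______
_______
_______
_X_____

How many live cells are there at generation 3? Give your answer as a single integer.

Simulating step by step:
Generation 0 (given above): 8 live cells
Generation 1: 11 live cells
_______
______X
_______
_X_____
____X__
__X__XX
X____XX
______X
_______
_______
_X_____
Generation 2: 16 live cells
_______
______X
_______
_X_____
____XX_
X_X_XXX
X____XX
X____XX
_______
_______
_X_____
Generation 3: 22 live cells
_______
______X
_______
_X_____
XX_XXX_
XXXXXXX
X____XX
X____XX
______X
_______
_X_____
Population at generation 3: 22

Answer: 22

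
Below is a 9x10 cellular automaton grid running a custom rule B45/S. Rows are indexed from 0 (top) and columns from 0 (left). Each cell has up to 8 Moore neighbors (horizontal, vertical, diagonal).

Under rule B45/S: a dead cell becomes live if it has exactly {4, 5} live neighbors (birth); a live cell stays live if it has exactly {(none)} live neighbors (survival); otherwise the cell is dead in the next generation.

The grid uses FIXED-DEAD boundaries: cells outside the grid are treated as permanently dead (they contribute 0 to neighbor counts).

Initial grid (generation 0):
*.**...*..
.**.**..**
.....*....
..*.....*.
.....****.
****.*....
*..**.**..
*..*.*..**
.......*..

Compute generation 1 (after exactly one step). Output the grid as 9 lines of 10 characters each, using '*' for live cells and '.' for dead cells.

Simulating step by step:
Generation 0 (given above): 33 live cells
Generation 1: 14 live cells
(generation 1 grid is the final answer)

Answer: .*........
...*......
..........
......**..
.**.......
....*..*..
.**..*....
....*.**..
..........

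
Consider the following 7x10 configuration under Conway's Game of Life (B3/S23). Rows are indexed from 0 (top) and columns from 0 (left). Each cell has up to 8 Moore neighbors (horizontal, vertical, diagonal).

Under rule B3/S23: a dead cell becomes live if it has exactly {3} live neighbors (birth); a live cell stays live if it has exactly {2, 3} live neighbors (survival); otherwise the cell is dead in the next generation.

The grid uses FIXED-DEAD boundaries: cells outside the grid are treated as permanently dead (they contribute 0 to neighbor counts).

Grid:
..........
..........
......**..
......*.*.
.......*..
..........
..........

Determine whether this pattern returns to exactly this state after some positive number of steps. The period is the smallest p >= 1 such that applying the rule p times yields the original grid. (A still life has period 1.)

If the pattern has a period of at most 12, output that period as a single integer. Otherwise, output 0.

Simulating and comparing each generation to the original:
Gen 0 (original, given above): 5 live cells
Gen 1: 5 live cells, MATCHES original -> period = 1

Answer: 1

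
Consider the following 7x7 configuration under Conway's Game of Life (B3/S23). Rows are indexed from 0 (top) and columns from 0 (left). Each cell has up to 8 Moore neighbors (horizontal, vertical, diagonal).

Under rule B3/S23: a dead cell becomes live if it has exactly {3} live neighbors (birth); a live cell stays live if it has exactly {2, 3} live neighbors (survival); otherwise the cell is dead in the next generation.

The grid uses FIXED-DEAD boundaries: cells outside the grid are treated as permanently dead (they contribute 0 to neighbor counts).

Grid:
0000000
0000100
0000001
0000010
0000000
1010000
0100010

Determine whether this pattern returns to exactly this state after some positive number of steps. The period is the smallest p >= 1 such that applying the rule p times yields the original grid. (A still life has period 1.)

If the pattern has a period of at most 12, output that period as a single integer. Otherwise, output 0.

Simulating and comparing each generation to the original:
Gen 0 (original, given above): 7 live cells
Gen 1: 3 live cells, differs from original
Gen 2: 0 live cells, differs from original
Gen 3: 0 live cells, differs from original
Gen 4: 0 live cells, differs from original
Gen 5: 0 live cells, differs from original
Gen 6: 0 live cells, differs from original
Gen 7: 0 live cells, differs from original
Gen 8: 0 live cells, differs from original
Gen 9: 0 live cells, differs from original
Gen 10: 0 live cells, differs from original
Gen 11: 0 live cells, differs from original
Gen 12: 0 live cells, differs from original
No period found within 12 steps.

Answer: 0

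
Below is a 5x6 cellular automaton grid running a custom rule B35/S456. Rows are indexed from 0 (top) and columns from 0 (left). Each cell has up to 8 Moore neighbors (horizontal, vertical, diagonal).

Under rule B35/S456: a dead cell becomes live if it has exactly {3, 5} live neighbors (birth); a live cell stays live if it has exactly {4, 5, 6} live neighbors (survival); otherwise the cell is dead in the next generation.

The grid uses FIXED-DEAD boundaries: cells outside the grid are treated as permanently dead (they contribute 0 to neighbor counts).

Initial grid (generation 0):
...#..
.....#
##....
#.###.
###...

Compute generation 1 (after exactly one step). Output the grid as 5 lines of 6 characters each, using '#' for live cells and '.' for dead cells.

Answer: ......
......
..###.
#.#...
.#....

Derivation:
Simulating step by step:
Generation 0 (given above): 11 live cells
Generation 1: 6 live cells
(generation 1 grid is the final answer)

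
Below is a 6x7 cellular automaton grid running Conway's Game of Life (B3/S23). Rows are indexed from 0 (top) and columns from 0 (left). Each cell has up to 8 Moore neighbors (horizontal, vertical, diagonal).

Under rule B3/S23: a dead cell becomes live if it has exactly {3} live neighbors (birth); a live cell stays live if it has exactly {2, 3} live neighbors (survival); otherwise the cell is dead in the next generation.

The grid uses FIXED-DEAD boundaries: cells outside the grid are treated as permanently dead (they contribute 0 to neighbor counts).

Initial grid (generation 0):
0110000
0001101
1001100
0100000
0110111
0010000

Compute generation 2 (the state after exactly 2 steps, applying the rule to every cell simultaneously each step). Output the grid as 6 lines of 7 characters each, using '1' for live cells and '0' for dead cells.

Answer: 0011100
0100010
1011010
1000010
0001000
0101000

Derivation:
Simulating step by step:
Generation 0 (given above): 15 live cells
Generation 1: 19 live cells
0011000
0100110
0011110
1100000
0111010
0111010
Generation 2: 14 live cells
(generation 2 grid is the final answer)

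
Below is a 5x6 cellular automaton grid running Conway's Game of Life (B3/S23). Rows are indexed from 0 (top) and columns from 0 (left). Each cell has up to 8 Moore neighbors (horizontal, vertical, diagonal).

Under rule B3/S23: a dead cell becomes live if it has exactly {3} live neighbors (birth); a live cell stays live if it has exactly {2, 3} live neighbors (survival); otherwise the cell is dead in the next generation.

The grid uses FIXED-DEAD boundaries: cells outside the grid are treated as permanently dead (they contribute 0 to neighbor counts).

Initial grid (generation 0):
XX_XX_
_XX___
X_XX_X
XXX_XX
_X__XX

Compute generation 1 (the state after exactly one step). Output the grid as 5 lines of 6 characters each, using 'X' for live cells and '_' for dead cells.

Simulating step by step:
Generation 0 (given above): 18 live cells
Generation 1: 12 live cells
(generation 1 grid is the final answer)

Answer: XX_X__
______
X____X
X_____
XXXXXX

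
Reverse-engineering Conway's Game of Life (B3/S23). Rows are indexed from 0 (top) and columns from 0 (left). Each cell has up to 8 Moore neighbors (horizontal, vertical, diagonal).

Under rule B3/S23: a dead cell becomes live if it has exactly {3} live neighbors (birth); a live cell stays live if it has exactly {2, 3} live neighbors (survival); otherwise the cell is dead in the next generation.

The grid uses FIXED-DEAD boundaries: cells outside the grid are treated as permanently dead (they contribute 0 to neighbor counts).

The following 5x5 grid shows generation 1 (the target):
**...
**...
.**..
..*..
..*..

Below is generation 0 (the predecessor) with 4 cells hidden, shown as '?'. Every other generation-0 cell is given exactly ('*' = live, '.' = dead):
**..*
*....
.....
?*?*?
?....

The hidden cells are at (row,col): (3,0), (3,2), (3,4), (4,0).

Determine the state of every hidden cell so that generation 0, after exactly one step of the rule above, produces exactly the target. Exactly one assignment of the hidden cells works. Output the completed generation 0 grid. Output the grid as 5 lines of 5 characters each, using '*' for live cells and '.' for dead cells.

Answer: **..*
*....
.....
.***.
.....

Derivation:
Hidden generation-0 cells (in order): (3,0), (3,2), (3,4), (4,0).
A hidden cell only influences target cells in its own 3x3 neighborhood. Try each of the 2^4 = 16 assignments, step the completed generation 0 forward once under B3/S23, and compare with the target:
  (3,0)=. (3,2)=. (3,4)=. (4,0)=. -> step gives (2,1)='.' but target has '*' -> reject
  (3,0)=. (3,2)=. (3,4)=. (4,0)=* -> step gives (2,1)='.' but target has '*' -> reject
  (3,0)=. (3,2)=. (3,4)=* (4,0)=. -> step gives (2,1)='.' but target has '*' -> reject
  (3,0)=. (3,2)=. (3,4)=* (4,0)=* -> step gives (2,1)='.' but target has '*' -> reject
  (3,0)=. (3,2)=* (3,4)=. (4,0)=. -> step reproduces the target at every cell -> ACCEPT
  (3,0)=. (3,2)=* (3,4)=. (4,0)=* -> step gives (3,1)='*' but target has '.' -> reject
  (3,0)=. (3,2)=* (3,4)=* (4,0)=. -> step gives (2,3)='*' but target has '.' -> reject
  (3,0)=. (3,2)=* (3,4)=* (4,0)=* -> step gives (2,3)='*' but target has '.' -> reject
  (3,0)=* (3,2)=. (3,4)=. (4,0)=. -> step gives (2,0)='*' but target has '.' -> reject
  (3,0)=* (3,2)=. (3,4)=. (4,0)=* -> step gives (2,0)='*' but target has '.' -> reject
  (3,0)=* (3,2)=. (3,4)=* (4,0)=. -> step gives (2,0)='*' but target has '.' -> reject
  (3,0)=* (3,2)=. (3,4)=* (4,0)=* -> step gives (2,0)='*' but target has '.' -> reject
  (3,0)=* (3,2)=* (3,4)=. (4,0)=. -> step gives (2,0)='*' but target has '.' -> reject
  (3,0)=* (3,2)=* (3,4)=. (4,0)=* -> step gives (2,0)='*' but target has '.' -> reject
  (3,0)=* (3,2)=* (3,4)=* (4,0)=. -> step gives (2,0)='*' but target has '.' -> reject
  (3,0)=* (3,2)=* (3,4)=* (4,0)=* -> step gives (2,0)='*' but target has '.' -> reject
Unique solution: (3,0)=dead, (3,2)=live, (3,4)=dead, (4,0)=dead.
Check: live-neighbor counts of every cell in the completed generation 0:
22110
23111
23321
11211
12321
Applying B3/S23 to generation 0 with these counts gives:
**...
**...
.**..
..*..
..*..
which matches the target exactly.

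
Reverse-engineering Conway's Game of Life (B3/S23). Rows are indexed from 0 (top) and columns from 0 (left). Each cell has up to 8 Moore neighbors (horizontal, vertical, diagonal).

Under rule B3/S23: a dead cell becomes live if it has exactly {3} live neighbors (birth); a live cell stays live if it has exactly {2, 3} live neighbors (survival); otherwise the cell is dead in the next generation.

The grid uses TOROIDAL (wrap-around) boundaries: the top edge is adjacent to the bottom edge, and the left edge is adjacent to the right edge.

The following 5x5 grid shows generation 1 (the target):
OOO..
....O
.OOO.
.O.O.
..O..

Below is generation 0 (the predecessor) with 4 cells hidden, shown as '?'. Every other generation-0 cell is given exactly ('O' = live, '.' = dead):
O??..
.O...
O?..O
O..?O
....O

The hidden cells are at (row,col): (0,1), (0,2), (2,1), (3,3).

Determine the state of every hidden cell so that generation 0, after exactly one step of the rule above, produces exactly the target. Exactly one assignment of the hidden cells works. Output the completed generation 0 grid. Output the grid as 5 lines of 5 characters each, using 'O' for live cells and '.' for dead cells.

Hidden generation-0 cells (in order): (0,1), (0,2), (2,1), (3,3).
A hidden cell only influences target cells in its own 3x3 neighborhood. Try each of the 2^4 = 16 assignments, step the completed generation 0 forward once under B3/S23, and compare with the target:
  (0,1)=. (0,2)=. (2,1)=. (3,3)=. -> step gives (0,1)='.' but target has 'O' -> reject
  (0,1)=. (0,2)=. (2,1)=. (3,3)=O -> step gives (0,1)='.' but target has 'O' -> reject
  (0,1)=. (0,2)=. (2,1)=O (3,3)=. -> step gives (0,1)='.' but target has 'O' -> reject
  (0,1)=. (0,2)=. (2,1)=O (3,3)=O -> step gives (0,1)='.' but target has 'O' -> reject
  (0,1)=. (0,2)=O (2,1)=. (3,3)=. -> step gives (0,2)='.' but target has 'O' -> reject
  (0,1)=. (0,2)=O (2,1)=. (3,3)=O -> step gives (0,2)='.' but target has 'O' -> reject
  (0,1)=. (0,2)=O (2,1)=O (3,3)=. -> step gives (0,2)='.' but target has 'O' -> reject
  (0,1)=. (0,2)=O (2,1)=O (3,3)=O -> step gives (0,2)='.' but target has 'O' -> reject
  (0,1)=O (0,2)=. (2,1)=. (3,3)=. -> step gives (0,2)='.' but target has 'O' -> reject
  (0,1)=O (0,2)=. (2,1)=. (3,3)=O -> step gives (0,2)='.' but target has 'O' -> reject
  (0,1)=O (0,2)=. (2,1)=O (3,3)=. -> step gives (0,2)='.' but target has 'O' -> reject
  (0,1)=O (0,2)=. (2,1)=O (3,3)=O -> step gives (0,2)='.' but target has 'O' -> reject
  (0,1)=O (0,2)=O (2,1)=. (3,3)=. -> step gives (1,2)='O' but target has '.' -> reject
  (0,1)=O (0,2)=O (2,1)=. (3,3)=O -> step gives (1,2)='O' but target has '.' -> reject
  (0,1)=O (0,2)=O (2,1)=O (3,3)=. -> step gives (2,2)='.' but target has 'O' -> reject
  (0,1)=O (0,2)=O (2,1)=O (3,3)=O -> step reproduces the target at every cell -> ACCEPT
Unique solution: (0,1)=live, (0,2)=live, (2,1)=live, (3,3)=live.
Check: live-neighbor counts of every cell in the completed generation 0:
33222
65423
53334
53235
54344
Applying B3/S23 to generation 0 with these counts gives:
OOO..
....O
.OOO.
.O.O.
..O..
which matches the target exactly.

Answer: OOO..
.O...
OO..O
O..OO
....O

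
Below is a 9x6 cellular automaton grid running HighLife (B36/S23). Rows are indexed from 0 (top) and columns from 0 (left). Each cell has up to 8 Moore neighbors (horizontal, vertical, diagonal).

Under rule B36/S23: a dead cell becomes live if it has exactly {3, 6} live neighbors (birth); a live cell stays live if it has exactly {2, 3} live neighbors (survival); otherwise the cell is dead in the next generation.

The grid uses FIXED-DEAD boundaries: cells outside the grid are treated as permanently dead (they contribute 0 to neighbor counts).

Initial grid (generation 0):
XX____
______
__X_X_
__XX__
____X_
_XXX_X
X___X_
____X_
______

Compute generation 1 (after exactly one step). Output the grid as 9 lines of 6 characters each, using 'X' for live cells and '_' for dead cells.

Answer: ______
_X____
__X___
__X_X_
_X__X_
_XXX_X
_XX_XX
______
______

Derivation:
Simulating step by step:
Generation 0 (given above): 14 live cells
Generation 1: 14 live cells
(generation 1 grid is the final answer)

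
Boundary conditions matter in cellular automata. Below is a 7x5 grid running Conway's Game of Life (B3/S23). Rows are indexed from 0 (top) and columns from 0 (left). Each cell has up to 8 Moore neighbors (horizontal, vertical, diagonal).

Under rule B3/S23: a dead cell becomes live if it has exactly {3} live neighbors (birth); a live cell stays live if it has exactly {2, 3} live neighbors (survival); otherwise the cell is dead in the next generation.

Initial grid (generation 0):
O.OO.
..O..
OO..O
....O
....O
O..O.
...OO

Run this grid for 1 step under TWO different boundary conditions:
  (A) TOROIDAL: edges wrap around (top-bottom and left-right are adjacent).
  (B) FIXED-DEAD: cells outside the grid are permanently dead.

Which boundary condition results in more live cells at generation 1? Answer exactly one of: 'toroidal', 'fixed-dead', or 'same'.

Answer: toroidal

Derivation:
Under TOROIDAL boundary, generation 1:
.OO..
..O..
OO.OO
...OO
O..OO
O..O.
OO...
Population = 16

Under FIXED-DEAD boundary, generation 1:
.OOO.
O.O..
.O.O.
...OO
...OO
...O.
...OO
Population = 14

Comparison: toroidal=16, fixed-dead=14 -> toroidal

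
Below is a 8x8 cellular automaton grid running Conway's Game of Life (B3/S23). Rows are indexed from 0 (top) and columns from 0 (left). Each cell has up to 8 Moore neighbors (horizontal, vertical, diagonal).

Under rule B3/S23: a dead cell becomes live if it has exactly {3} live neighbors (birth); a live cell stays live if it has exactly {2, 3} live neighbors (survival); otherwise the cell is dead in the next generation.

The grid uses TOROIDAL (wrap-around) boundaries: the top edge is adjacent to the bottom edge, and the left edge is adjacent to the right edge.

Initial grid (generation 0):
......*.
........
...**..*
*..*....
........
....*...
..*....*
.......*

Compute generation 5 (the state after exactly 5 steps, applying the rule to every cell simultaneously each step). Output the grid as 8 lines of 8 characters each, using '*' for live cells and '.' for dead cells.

Answer: ........
........
...**...
...**...
........
........
........
........

Derivation:
Simulating step by step:
Generation 0 (given above): 10 live cells
Generation 1: 6 live cells
........
........
...**...
...**...
........
........
........
......**
Generation 2: 4 live cells
........
........
...**...
...**...
........
........
........
........
Generation 3: 4 live cells
........
........
...**...
...**...
........
........
........
........
Generation 4: 4 live cells
........
........
...**...
...**...
........
........
........
........
Generation 5: 4 live cells
(generation 5 grid is the final answer)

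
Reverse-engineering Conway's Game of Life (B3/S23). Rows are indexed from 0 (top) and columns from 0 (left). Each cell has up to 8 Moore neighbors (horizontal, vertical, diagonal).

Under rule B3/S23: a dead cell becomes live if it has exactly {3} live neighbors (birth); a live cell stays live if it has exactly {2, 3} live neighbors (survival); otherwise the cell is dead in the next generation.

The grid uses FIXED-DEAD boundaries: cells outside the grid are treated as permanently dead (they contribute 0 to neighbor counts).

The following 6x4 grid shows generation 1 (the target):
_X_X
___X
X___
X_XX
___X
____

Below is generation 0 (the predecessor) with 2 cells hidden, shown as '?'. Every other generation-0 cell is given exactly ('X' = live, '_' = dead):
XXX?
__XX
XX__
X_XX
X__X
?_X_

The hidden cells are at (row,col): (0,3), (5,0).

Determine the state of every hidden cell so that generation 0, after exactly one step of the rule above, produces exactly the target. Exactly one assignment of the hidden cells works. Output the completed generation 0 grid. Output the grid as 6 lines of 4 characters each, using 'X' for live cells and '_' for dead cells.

Hidden generation-0 cells (in order): (0,3), (5,0).
A hidden cell only influences target cells in its own 3x3 neighborhood. Try each of the 2^2 = 4 assignments, step the completed generation 0 forward once under B3/S23, and compare with the target:
  (0,3)=_ (5,0)=_ -> step gives (0,2)='X' but target has '_' -> reject
  (0,3)=_ (5,0)=X -> step gives (0,2)='X' but target has '_' -> reject
  (0,3)=X (5,0)=_ -> step reproduces the target at every cell -> ACCEPT
  (0,3)=X (5,0)=X -> step gives (4,0)='X' but target has '_' -> reject
Unique solution: (0,3)=live, (5,0)=dead.
Check: live-neighbor counts of every cell in the completed generation 0:
1343
4653
2454
3532
1443
1212
Applying B3/S23 to generation 0 with these counts gives:
_X_X
___X
X___
X_XX
___X
____
which matches the target exactly.

Answer: XXXX
__XX
XX__
X_XX
X__X
__X_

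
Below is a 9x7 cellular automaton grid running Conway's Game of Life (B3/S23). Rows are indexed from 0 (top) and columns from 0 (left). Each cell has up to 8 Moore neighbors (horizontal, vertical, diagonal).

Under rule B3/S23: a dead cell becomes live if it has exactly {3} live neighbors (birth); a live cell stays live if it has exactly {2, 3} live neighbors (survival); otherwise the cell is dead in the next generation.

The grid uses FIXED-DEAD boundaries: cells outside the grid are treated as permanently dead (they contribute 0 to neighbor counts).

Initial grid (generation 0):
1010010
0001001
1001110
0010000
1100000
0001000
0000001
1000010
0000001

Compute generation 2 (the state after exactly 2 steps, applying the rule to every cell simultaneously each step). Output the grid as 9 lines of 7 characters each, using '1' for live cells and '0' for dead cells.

Answer: 0010000
0100010
0000010
0000010
0110000
0000000
0000000
0000000
0000000

Derivation:
Simulating step by step:
Generation 0 (given above): 17 live cells
Generation 1: 16 live cells
0000000
0111001
0011110
1011100
0110000
0000000
0000000
0000011
0000000
Generation 2: 7 live cells
(generation 2 grid is the final answer)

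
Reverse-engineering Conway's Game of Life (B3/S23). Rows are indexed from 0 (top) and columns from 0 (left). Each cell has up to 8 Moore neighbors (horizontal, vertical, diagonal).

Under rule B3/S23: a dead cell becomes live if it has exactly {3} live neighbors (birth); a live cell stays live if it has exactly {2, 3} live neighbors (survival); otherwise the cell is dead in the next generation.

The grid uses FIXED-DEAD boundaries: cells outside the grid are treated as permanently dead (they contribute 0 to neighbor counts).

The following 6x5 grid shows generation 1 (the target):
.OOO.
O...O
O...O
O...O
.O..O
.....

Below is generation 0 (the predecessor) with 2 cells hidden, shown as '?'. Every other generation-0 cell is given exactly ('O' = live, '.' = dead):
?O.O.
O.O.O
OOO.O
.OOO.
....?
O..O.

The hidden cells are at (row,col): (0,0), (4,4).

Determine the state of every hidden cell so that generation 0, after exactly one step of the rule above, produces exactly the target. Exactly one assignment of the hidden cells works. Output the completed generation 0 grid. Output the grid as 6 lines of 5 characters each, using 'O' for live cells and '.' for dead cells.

Answer: .O.O.
O.O.O
OOO.O
.OOO.
....O
O..O.

Derivation:
Hidden generation-0 cells (in order): (0,0), (4,4).
A hidden cell only influences target cells in its own 3x3 neighborhood. Try each of the 2^2 = 4 assignments, step the completed generation 0 forward once under B3/S23, and compare with the target:
  (0,0)=. (4,4)=. -> step gives (3,3)='O' but target has '.' -> reject
  (0,0)=. (4,4)=O -> step reproduces the target at every cell -> ACCEPT
  (0,0)=O (4,4)=. -> step gives (0,0)='O' but target has '.' -> reject
  (0,0)=O (4,4)=O -> step gives (0,0)='O' but target has '.' -> reject
Unique solution: (0,0)=dead, (4,4)=live.
Check: live-neighbor counts of every cell in the completed generation 0:
22322
36452
36562
34443
23442
01112
Applying B3/S23 to generation 0 with these counts gives:
.OOO.
O...O
O...O
O...O
.O..O
.....
which matches the target exactly.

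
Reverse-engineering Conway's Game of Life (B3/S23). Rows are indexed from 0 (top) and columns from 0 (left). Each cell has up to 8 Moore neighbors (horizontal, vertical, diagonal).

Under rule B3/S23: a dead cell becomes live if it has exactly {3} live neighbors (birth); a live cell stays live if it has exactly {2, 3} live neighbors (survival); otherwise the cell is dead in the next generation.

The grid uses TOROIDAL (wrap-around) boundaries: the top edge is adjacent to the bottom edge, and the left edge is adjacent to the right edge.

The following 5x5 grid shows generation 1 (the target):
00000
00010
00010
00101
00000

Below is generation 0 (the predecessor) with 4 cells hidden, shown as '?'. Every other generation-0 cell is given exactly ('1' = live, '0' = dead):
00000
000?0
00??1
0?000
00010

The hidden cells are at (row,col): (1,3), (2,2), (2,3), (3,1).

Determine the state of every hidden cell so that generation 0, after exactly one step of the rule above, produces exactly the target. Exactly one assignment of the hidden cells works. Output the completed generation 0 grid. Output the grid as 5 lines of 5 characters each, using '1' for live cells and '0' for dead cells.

Answer: 00000
00000
00111
00000
00010

Derivation:
Hidden generation-0 cells (in order): (1,3), (2,2), (2,3), (3,1).
A hidden cell only influences target cells in its own 3x3 neighborhood. Try each of the 2^4 = 16 assignments, step the completed generation 0 forward once under B3/S23, and compare with the target:
  (1,3)=0 (2,2)=0 (2,3)=0 (3,1)=0 -> step gives (1,3)='0' but target has '1' -> reject
  (1,3)=0 (2,2)=0 (2,3)=0 (3,1)=1 -> step gives (1,3)='0' but target has '1' -> reject
  (1,3)=0 (2,2)=0 (2,3)=1 (3,1)=0 -> step gives (1,3)='0' but target has '1' -> reject
  (1,3)=0 (2,2)=0 (2,3)=1 (3,1)=1 -> step gives (1,3)='0' but target has '1' -> reject
  (1,3)=0 (2,2)=1 (2,3)=0 (3,1)=0 -> step gives (1,3)='0' but target has '1' -> reject
  (1,3)=0 (2,2)=1 (2,3)=0 (3,1)=1 -> step gives (1,3)='0' but target has '1' -> reject
  (1,3)=0 (2,2)=1 (2,3)=1 (3,1)=0 -> step reproduces the target at every cell -> ACCEPT
  (1,3)=0 (2,2)=1 (2,3)=1 (3,1)=1 -> step gives (2,2)='1' but target has '0' -> reject
  (1,3)=1 (2,2)=0 (2,3)=0 (3,1)=0 -> step gives (1,3)='0' but target has '1' -> reject
  (1,3)=1 (2,2)=0 (2,3)=0 (3,1)=1 -> step gives (1,3)='0' but target has '1' -> reject
  (1,3)=1 (2,2)=0 (2,3)=1 (3,1)=0 -> step gives (1,4)='1' but target has '0' -> reject
  (1,3)=1 (2,2)=0 (2,3)=1 (3,1)=1 -> step gives (1,4)='1' but target has '0' -> reject
  (1,3)=1 (2,2)=1 (2,3)=0 (3,1)=0 -> step gives (3,2)='0' but target has '1' -> reject
  (1,3)=1 (2,2)=1 (2,3)=0 (3,1)=1 -> step gives (2,2)='1' but target has '0' -> reject
  (1,3)=1 (2,2)=1 (2,3)=1 (3,1)=0 -> step gives (1,2)='1' but target has '0' -> reject
  (1,3)=1 (2,2)=1 (2,3)=1 (3,1)=1 -> step gives (1,2)='1' but target has '0' -> reject
Unique solution: (1,3)=dead, (2,2)=live, (2,3)=live, (3,1)=dead.
Check: live-neighbor counts of every cell in the completed generation 0:
00111
11232
11121
11343
00101
Applying B3/S23 to generation 0 with these counts gives:
00000
00010
00010
00101
00000
which matches the target exactly.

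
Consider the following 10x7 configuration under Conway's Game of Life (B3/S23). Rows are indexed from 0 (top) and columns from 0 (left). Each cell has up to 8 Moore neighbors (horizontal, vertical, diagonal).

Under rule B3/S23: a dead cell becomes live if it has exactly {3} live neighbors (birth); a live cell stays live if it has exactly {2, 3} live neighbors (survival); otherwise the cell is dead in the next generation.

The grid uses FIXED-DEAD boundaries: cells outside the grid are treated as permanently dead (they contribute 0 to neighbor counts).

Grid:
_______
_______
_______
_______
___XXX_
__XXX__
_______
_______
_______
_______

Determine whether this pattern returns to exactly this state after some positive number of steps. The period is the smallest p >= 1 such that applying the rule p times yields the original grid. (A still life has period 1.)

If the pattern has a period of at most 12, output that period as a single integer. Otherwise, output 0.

Simulating and comparing each generation to the original:
Gen 0 (original, given above): 6 live cells
Gen 1: 6 live cells, differs from original
Gen 2: 6 live cells, MATCHES original -> period = 2

Answer: 2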